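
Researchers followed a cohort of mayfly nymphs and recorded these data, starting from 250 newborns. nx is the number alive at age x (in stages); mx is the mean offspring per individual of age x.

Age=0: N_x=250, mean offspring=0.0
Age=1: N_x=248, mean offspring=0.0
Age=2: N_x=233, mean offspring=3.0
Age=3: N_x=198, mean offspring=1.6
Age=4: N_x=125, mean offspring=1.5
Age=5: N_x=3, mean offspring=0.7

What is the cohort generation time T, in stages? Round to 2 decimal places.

2.58

lx = nx/n0 = nx/250: 1, 0.992, 0.932, 0.792, 0.5, 0.012
lx·mx: 0, 0, 2.796, 1.2672, 0.75, 0.0084 → R0 = 4.8216
x·lx·mx: 0, 0, 5.592, 3.8016, 3, 0.042 → Σ = 12.4356
T = 12.4356 / 4.8216 = 2.579144… → 2.58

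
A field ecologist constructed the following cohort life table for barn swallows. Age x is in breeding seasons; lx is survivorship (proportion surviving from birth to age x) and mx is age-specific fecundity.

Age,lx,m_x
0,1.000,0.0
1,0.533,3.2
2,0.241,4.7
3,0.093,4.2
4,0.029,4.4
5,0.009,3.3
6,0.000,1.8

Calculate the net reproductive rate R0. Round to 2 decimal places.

lx·mx by age: 0, 1.7056, 1.1327, 0.3906, 0.1276, 0.0297, 0
R0 = Σ lx·mx = 3.3862 → 3.39

3.39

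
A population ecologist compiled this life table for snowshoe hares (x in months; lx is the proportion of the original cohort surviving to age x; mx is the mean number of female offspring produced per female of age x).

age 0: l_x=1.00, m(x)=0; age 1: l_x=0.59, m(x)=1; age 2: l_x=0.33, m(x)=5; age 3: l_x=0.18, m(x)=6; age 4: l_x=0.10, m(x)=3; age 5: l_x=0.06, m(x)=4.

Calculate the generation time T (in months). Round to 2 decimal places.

2.47

lx·mx: 0, 0.59, 1.65, 1.08, 0.3, 0.24 → R0 = 3.86
x·lx·mx: 0, 0.59, 3.3, 3.24, 1.2, 1.2 → Σ = 9.53
T = 9.53 / 3.86 = 2.468912… → 2.47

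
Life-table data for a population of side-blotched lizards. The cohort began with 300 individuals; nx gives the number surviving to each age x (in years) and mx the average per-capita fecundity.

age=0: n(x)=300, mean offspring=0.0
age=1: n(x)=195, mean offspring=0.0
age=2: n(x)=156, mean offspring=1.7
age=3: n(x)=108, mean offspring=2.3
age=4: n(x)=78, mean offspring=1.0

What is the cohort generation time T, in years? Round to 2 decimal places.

2.68

lx = nx/n0 = nx/300: 1, 0.65, 0.52, 0.36, 0.26
lx·mx: 0, 0, 0.884, 0.828, 0.26 → R0 = 1.972
x·lx·mx: 0, 0, 1.768, 2.484, 1.04 → Σ = 5.292
T = 5.292 / 1.972 = 2.68357… → 2.68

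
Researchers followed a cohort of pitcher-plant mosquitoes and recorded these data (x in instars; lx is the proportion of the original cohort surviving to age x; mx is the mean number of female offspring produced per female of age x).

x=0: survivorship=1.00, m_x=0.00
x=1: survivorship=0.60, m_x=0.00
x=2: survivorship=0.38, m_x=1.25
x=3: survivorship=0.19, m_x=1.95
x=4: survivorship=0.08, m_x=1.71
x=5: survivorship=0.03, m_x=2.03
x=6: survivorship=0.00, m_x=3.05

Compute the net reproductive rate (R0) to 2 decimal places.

1.04

lx·mx by age: 0, 0, 0.475, 0.3705, 0.1368, 0.0609, 0
R0 = Σ lx·mx = 1.0432 → 1.04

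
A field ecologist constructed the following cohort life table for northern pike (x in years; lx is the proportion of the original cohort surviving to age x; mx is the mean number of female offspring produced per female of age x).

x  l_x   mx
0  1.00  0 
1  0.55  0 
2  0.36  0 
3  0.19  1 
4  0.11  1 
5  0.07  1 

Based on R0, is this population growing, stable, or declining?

R0 = Σ lx·mx = 0 + 0 + 0 + 0.19 + 0.11 + 0.07 = 0.37
R0 < 1, so the population is declining.

declining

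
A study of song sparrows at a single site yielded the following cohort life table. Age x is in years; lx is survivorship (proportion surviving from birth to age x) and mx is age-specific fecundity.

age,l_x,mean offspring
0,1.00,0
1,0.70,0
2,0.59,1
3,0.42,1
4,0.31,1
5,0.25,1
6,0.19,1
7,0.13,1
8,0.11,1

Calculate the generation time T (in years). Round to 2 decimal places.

3.93

lx·mx: 0, 0, 0.59, 0.42, 0.31, 0.25, 0.19, 0.13, 0.11 → R0 = 2
x·lx·mx: 0, 0, 1.18, 1.26, 1.24, 1.25, 1.14, 0.91, 0.88 → Σ = 7.86
T = 7.86 / 2 = 3.93 → 3.93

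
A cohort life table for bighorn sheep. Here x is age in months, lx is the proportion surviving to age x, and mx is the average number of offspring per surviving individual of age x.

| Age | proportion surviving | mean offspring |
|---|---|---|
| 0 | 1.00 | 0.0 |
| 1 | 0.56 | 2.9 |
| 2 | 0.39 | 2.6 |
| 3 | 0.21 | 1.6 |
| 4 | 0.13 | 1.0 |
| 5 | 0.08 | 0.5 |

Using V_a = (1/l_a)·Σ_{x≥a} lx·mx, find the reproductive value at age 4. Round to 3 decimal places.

lx·mx for x ≥ 4: 0.13, 0.04 → sum = 0.17
V_4 = 0.17 / l_4 = 0.17 / 0.13 = 1.307692… → 1.308

1.308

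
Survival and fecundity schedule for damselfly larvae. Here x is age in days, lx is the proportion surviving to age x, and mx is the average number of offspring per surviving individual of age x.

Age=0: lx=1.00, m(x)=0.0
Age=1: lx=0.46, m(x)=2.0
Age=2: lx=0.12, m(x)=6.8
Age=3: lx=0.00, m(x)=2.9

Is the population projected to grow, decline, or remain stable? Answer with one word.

R0 = Σ lx·mx = 0 + 0.92 + 0.816 + 0 = 1.736
R0 > 1, so the population is growing.

growing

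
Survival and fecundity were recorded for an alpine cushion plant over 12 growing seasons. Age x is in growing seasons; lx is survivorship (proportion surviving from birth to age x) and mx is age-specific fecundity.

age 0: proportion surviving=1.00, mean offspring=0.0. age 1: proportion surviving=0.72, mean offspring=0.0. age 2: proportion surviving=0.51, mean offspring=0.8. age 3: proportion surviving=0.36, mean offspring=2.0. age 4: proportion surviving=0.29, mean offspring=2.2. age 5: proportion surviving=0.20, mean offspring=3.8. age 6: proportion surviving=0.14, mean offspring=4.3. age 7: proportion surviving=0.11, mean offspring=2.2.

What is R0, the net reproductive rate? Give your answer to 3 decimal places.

3.370

lx·mx by age: 0, 0, 0.408, 0.72, 0.638, 0.76, 0.602, 0.242
R0 = Σ lx·mx = 3.37 → 3.370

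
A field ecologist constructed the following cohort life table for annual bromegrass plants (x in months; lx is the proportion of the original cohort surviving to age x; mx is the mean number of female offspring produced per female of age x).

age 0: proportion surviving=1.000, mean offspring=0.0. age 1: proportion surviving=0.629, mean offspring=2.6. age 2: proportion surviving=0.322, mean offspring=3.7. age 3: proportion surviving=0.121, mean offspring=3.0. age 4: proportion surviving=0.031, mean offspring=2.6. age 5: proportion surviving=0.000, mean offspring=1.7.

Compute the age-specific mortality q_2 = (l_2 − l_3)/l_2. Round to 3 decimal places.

0.624

q_2 = (l_2 − l_3) / l_2 = (0.322 − 0.121) / 0.322
     = 0.201 / 0.322 = 0.624224… → 0.624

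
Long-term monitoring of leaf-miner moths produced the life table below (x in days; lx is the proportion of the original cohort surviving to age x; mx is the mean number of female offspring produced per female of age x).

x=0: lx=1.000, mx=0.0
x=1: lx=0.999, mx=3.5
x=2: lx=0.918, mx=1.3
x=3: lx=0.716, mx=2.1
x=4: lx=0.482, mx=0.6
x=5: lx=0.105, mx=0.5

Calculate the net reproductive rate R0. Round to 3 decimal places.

6.535

lx·mx by age: 0, 3.4965, 1.1934, 1.5036, 0.2892, 0.0525
R0 = Σ lx·mx = 6.5352 → 6.535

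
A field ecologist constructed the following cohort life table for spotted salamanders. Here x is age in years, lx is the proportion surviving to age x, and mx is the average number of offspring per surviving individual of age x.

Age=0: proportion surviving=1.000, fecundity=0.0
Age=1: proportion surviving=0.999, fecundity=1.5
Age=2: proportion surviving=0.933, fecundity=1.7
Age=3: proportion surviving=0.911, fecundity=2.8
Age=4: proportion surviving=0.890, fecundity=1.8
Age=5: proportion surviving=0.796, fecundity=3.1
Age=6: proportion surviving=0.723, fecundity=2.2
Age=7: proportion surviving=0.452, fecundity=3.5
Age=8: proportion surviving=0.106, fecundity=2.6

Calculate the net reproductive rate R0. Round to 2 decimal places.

lx·mx by age: 0, 1.4985, 1.5861, 2.5508, 1.602, 2.4676, 1.5906, 1.582, 0.2756
R0 = Σ lx·mx = 13.1532 → 13.15

13.15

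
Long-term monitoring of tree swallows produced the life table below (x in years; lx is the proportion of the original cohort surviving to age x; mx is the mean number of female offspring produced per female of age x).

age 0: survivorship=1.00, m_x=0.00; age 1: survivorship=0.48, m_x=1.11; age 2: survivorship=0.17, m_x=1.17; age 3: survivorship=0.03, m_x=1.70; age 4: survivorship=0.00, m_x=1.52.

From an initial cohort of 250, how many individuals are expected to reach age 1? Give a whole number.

Expected survivors = N0 · l_1 = 250 × 0.48 = 120 → 120

120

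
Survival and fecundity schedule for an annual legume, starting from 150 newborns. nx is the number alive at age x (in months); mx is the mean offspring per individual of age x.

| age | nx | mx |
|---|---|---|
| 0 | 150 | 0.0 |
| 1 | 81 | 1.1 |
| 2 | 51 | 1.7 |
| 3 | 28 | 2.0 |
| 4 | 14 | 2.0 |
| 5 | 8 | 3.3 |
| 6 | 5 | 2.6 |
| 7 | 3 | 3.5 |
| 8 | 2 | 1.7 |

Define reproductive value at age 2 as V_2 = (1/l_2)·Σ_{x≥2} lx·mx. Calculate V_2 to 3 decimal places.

lx = nx/n0 = nx/150: 1, 0.54, 0.34, 0.18667…, 0.09333…, 0.05333…, 0.03333…, 0.02, 0.01333…
lx·mx for x ≥ 2: 0.578, 0.373333…, 0.186667…, 0.176…, 0.086667…, 0.07, 0.022667… → sum = 1.493333…
V_2 = 1.493333… / l_2 = 1.493333… / 0.34 = 4.392157… → 4.392

4.392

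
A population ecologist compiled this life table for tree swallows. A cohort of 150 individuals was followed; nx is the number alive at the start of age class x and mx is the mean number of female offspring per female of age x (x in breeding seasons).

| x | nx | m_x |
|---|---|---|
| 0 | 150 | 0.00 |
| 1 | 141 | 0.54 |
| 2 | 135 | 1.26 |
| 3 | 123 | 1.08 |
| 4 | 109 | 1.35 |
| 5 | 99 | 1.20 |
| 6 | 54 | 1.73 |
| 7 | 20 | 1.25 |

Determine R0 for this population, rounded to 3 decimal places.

lx = nx/n0 = nx/150: 1, 0.94, 0.9, 0.82, 0.72667…, 0.66, 0.36, 0.13333…
lx·mx by age: 0, 0.5076, 1.134, 0.8856, 0.981…, 0.792, 0.6228, 0.166667…
R0 = Σ lx·mx = 5.089667… → 5.090

5.090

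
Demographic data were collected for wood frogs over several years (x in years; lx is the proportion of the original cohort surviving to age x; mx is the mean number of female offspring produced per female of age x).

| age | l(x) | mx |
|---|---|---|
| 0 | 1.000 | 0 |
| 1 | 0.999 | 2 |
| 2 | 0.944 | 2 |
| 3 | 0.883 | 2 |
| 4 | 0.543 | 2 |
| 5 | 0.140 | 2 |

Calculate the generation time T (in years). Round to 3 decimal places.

lx·mx: 0, 1.998, 1.888, 1.766, 1.086, 0.28 → R0 = 7.018
x·lx·mx: 0, 1.998, 3.776, 5.298, 4.344, 1.4 → Σ = 16.816
T = 16.816 / 7.018 = 2.396124… → 2.396

2.396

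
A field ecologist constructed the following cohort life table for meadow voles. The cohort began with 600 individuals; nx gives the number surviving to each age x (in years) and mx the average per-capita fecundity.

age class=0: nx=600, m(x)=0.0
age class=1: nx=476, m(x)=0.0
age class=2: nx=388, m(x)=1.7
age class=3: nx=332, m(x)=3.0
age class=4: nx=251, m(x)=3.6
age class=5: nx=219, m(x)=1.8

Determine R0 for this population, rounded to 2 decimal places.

4.92

lx = nx/n0 = nx/600: 1, 0.79333…, 0.64667…, 0.55333…, 0.41833…, 0.365
lx·mx by age: 0, 0, 1.099333…, 1.66…, 1.506…, 0.657
R0 = Σ lx·mx = 4.922333… → 4.92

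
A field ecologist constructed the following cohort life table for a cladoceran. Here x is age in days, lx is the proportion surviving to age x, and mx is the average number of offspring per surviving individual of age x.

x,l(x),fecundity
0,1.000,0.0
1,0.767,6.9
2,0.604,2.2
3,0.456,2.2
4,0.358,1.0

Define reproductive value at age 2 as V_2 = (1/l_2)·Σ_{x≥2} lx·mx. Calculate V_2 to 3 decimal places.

4.454

lx·mx for x ≥ 2: 1.3288, 1.0032, 0.358 → sum = 2.69
V_2 = 2.69 / l_2 = 2.69 / 0.604 = 4.453642… → 4.454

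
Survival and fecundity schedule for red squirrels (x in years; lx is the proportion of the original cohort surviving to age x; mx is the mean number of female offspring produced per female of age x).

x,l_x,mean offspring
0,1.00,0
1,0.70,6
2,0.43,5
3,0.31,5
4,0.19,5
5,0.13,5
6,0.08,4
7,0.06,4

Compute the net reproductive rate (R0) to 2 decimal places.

10.06

lx·mx by age: 0, 4.2, 2.15, 1.55, 0.95, 0.65, 0.32, 0.24
R0 = Σ lx·mx = 10.06 → 10.06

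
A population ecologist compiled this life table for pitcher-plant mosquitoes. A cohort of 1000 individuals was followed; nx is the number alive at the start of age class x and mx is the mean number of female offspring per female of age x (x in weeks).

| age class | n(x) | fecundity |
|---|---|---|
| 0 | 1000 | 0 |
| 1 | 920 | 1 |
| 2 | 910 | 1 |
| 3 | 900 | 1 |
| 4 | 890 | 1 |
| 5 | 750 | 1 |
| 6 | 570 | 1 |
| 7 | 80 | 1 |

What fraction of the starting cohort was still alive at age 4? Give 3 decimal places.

l_4 = n_4/n_0 = 890/1000 = 0.89 → 0.890

0.890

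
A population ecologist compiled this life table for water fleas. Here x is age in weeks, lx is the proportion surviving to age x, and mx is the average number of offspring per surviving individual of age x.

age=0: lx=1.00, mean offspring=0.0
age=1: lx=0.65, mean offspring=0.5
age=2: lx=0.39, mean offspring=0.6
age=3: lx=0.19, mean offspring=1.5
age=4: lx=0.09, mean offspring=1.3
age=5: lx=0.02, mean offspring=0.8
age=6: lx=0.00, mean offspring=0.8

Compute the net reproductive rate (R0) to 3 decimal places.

0.977

lx·mx by age: 0, 0.325, 0.234, 0.285, 0.117, 0.016, 0
R0 = Σ lx·mx = 0.977 → 0.977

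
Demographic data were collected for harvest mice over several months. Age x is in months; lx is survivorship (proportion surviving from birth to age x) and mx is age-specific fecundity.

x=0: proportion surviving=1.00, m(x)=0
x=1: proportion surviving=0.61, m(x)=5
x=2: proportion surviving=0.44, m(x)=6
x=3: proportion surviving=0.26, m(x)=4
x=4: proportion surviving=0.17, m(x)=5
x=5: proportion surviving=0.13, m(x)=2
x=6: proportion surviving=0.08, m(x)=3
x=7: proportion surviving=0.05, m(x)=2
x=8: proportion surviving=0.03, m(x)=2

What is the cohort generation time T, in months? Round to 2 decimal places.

2.28

lx·mx: 0, 3.05, 2.64, 1.04, 0.85, 0.26, 0.24, 0.1, 0.06 → R0 = 8.24
x·lx·mx: 0, 3.05, 5.28, 3.12, 3.4, 1.3, 1.44, 0.7, 0.48 → Σ = 18.77
T = 18.77 / 8.24 = 2.277913… → 2.28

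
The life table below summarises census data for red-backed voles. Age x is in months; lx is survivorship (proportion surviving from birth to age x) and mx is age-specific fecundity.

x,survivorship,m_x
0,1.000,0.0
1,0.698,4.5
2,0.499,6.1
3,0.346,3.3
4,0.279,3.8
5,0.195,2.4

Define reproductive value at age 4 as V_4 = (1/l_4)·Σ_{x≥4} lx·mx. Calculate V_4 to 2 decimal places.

5.48

lx·mx for x ≥ 4: 1.0602, 0.468 → sum = 1.5282
V_4 = 1.5282 / l_4 = 1.5282 / 0.279 = 5.477419… → 5.48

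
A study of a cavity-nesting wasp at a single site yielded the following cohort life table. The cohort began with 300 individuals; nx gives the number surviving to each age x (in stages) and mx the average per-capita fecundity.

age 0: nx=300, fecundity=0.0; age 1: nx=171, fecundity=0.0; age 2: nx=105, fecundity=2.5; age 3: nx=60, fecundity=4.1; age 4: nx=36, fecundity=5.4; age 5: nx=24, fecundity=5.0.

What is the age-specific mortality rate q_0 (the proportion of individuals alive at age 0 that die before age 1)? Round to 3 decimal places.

0.430

lx = nx/n0 = nx/300: 1, 0.57, 0.35, 0.2, 0.12, 0.08
q_0 = (l_0 − l_1) / l_0 = (1 − 0.57) / 1
     = 0.43 / 1 = 0.43 → 0.430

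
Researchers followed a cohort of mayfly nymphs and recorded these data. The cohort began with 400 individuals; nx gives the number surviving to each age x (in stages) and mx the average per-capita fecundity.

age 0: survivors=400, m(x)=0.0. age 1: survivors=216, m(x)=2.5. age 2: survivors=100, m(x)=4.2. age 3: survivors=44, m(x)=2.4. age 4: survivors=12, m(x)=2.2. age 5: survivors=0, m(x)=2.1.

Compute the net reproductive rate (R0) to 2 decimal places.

2.73

lx = nx/n0 = nx/400: 1, 0.54, 0.25, 0.11, 0.03, 0
lx·mx by age: 0, 1.35, 1.05, 0.264, 0.066, 0
R0 = Σ lx·mx = 2.73 → 2.73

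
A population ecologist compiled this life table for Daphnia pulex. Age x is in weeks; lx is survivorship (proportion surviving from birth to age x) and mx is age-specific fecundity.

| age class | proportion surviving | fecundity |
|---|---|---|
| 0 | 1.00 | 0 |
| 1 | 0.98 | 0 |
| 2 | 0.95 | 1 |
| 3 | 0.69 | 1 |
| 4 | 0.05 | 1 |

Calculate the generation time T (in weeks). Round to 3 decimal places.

lx·mx: 0, 0, 0.95, 0.69, 0.05 → R0 = 1.69
x·lx·mx: 0, 0, 1.9, 2.07, 0.2 → Σ = 4.17
T = 4.17 / 1.69 = 2.467456… → 2.467

2.467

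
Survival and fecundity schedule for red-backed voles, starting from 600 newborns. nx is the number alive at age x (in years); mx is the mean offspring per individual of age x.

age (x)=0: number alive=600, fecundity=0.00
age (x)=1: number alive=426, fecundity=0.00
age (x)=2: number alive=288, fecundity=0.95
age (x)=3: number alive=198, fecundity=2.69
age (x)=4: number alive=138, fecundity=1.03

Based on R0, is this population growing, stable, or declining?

growing

lx = nx/n0 = nx/600: 1, 0.71, 0.48, 0.33, 0.23
R0 = Σ lx·mx = 0 + 0 + 0.456 + 0.8877 + 0.2369 = 1.5806
R0 > 1, so the population is growing.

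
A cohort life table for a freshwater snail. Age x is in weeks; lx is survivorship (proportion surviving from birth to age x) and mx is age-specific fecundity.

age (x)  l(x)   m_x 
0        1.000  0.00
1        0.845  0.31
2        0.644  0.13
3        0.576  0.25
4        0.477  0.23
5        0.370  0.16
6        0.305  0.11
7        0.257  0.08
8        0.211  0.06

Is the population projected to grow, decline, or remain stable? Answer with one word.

declining

R0 = Σ lx·mx = 0 + 0.26195 + 0.08372 + 0.144 + 0.10971 + 0.0592 + 0.03355 + 0.02056 + 0.01266 = 0.72535
R0 < 1, so the population is declining.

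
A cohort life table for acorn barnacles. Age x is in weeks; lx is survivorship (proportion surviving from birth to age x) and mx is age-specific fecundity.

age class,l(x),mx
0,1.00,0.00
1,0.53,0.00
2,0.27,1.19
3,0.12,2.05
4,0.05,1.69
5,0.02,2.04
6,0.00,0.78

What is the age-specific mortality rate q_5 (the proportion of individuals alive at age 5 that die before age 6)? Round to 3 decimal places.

1.000

q_5 = (l_5 − l_6) / l_5 = (0.02 − 0) / 0.02
     = 0.02 / 0.02 = 1 → 1.000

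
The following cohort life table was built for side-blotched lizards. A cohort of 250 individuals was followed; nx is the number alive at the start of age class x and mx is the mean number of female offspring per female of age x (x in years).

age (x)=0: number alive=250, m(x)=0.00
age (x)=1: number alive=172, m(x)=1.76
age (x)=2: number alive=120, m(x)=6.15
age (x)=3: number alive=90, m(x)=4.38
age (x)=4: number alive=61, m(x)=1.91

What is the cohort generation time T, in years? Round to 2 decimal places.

lx = nx/n0 = nx/250: 1, 0.688, 0.48, 0.36, 0.244
lx·mx: 0, 1.21088, 2.952, 1.5768, 0.46604 → R0 = 6.20572
x·lx·mx: 0, 1.21088, 5.904, 4.7304, 1.86416 → Σ = 13.70944
T = 13.70944 / 6.20572 = 2.209162… → 2.21

2.21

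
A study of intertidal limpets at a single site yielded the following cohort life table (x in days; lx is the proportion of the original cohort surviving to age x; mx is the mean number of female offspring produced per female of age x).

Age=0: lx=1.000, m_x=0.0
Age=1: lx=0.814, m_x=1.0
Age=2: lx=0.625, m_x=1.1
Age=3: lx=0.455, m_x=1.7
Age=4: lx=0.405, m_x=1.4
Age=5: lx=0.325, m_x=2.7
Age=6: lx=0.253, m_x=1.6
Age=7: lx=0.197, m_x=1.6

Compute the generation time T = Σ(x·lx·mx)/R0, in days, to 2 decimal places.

3.56

lx·mx: 0, 0.814, 0.6875, 0.7735, 0.567, 0.8775, 0.4048, 0.3152 → R0 = 4.4395
x·lx·mx: 0, 0.814, 1.375, 2.3205, 2.268, 4.3875, 2.4288, 2.2064 → Σ = 15.8002
T = 15.8002 / 4.4395 = 3.559004… → 3.56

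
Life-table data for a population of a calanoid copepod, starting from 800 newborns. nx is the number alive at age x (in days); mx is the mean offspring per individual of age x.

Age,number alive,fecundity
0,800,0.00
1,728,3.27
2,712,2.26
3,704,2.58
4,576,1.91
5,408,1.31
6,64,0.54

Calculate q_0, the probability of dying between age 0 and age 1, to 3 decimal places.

0.090

lx = nx/n0 = nx/800: 1, 0.91, 0.89, 0.88, 0.72, 0.51, 0.08
q_0 = (l_0 − l_1) / l_0 = (1 − 0.91) / 1
     = 0.09 / 1 = 0.09 → 0.090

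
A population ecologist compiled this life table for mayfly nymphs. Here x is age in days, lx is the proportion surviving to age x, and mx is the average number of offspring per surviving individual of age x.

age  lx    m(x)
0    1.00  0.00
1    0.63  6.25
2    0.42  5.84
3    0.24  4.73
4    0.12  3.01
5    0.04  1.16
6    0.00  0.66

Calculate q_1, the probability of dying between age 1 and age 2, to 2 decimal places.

0.33

q_1 = (l_1 − l_2) / l_1 = (0.63 − 0.42) / 0.63
     = 0.21 / 0.63 = 0.333333… → 0.33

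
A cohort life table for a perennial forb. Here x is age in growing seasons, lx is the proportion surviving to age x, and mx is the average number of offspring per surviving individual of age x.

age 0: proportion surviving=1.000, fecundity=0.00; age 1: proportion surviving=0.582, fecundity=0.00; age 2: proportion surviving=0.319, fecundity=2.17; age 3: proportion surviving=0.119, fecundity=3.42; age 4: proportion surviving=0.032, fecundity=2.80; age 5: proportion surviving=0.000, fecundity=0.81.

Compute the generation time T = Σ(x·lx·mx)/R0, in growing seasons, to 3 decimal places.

2.493

lx·mx: 0, 0, 0.69223, 0.40698, 0.0896, 0 → R0 = 1.18881
x·lx·mx: 0, 0, 1.38446, 1.22094, 0.3584, 0 → Σ = 2.9638
T = 2.9638 / 1.18881 = 2.493081… → 2.493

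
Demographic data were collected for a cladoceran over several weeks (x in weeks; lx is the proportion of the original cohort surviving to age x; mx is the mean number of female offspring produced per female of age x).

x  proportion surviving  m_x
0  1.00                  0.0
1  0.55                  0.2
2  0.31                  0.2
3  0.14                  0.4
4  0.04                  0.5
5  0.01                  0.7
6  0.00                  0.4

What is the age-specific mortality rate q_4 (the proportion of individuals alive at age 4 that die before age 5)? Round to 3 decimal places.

q_4 = (l_4 − l_5) / l_4 = (0.04 − 0.01) / 0.04
     = 0.03 / 0.04 = 0.75 → 0.750

0.750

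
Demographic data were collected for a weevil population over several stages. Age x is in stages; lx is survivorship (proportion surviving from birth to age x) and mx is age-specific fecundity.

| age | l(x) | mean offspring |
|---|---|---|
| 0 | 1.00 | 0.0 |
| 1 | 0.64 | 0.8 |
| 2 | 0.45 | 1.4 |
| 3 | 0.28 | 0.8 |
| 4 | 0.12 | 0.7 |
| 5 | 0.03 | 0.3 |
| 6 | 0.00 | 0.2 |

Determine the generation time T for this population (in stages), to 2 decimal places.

lx·mx: 0, 0.512, 0.63, 0.224, 0.084, 0.009, 0 → R0 = 1.459
x·lx·mx: 0, 0.512, 1.26, 0.672, 0.336, 0.045, 0 → Σ = 2.825
T = 2.825 / 1.459 = 1.936258… → 1.94

1.94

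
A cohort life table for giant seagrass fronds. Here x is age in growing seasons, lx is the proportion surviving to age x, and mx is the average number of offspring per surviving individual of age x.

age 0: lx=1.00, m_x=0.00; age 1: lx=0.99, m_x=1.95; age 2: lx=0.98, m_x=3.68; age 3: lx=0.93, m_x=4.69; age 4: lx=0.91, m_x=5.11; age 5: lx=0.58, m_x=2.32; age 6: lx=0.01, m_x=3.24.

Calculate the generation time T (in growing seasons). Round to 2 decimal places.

3.00

lx·mx: 0, 1.9305, 3.6064, 4.3617, 4.6501, 1.3456, 0.0324 → R0 = 15.9267
x·lx·mx: 0, 1.9305, 7.2128, 13.0851, 18.6004, 6.728, 0.1944 → Σ = 47.7512
T = 47.7512 / 15.9267 = 2.998185… → 3.00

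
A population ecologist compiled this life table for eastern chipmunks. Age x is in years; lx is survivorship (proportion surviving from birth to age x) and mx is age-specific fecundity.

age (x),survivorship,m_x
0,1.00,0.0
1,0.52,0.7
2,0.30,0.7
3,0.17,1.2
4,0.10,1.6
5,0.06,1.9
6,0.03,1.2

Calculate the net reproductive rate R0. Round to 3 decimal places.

1.088

lx·mx by age: 0, 0.364, 0.21, 0.204, 0.16, 0.114, 0.036
R0 = Σ lx·mx = 1.088 → 1.088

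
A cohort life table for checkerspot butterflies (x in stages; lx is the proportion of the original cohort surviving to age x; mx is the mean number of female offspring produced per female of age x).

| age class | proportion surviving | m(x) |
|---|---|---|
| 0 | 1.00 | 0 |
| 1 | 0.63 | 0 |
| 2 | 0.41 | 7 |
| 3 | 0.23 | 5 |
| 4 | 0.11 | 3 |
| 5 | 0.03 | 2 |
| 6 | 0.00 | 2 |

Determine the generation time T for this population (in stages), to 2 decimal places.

lx·mx: 0, 0, 2.87, 1.15, 0.33, 0.06, 0 → R0 = 4.41
x·lx·mx: 0, 0, 5.74, 3.45, 1.32, 0.3, 0 → Σ = 10.81
T = 10.81 / 4.41 = 2.451247… → 2.45

2.45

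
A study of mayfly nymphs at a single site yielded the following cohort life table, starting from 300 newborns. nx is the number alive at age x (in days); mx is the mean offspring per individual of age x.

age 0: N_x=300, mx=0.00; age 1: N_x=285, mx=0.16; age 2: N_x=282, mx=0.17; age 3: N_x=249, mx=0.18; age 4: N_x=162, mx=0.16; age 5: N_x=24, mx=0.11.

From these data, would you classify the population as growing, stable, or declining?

declining

lx = nx/n0 = nx/300: 1, 0.95, 0.94, 0.83, 0.54, 0.08
R0 = Σ lx·mx = 0 + 0.152 + 0.1598 + 0.1494 + 0.0864 + 0.0088 = 0.5564
R0 < 1, so the population is declining.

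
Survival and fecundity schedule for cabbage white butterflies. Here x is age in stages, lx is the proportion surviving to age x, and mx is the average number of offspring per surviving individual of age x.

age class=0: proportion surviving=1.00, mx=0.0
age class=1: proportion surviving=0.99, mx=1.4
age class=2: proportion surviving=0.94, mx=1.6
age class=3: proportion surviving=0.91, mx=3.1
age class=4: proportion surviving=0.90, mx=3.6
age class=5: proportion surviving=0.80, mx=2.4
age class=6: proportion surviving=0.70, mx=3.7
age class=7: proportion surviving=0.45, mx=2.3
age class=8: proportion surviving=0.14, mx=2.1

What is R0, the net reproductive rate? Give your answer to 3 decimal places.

lx·mx by age: 0, 1.386, 1.504, 2.821, 3.24, 1.92, 2.59, 1.035, 0.294
R0 = Σ lx·mx = 14.79 → 14.790

14.790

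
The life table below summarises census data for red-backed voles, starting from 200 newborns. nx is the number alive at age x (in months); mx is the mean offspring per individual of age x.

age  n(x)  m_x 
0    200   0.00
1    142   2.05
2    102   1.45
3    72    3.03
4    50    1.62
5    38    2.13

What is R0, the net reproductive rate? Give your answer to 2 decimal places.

4.10

lx = nx/n0 = nx/200: 1, 0.71, 0.51, 0.36, 0.25, 0.19
lx·mx by age: 0, 1.4555, 0.7395, 1.0908, 0.405, 0.4047
R0 = Σ lx·mx = 4.0955 → 4.10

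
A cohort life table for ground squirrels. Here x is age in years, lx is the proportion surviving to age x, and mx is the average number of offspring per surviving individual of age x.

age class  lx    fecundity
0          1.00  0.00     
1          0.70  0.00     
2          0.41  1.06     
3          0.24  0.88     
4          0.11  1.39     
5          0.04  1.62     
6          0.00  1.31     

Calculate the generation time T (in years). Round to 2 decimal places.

2.82

lx·mx: 0, 0, 0.4346, 0.2112, 0.1529, 0.0648, 0 → R0 = 0.8635
x·lx·mx: 0, 0, 0.8692, 0.6336, 0.6116, 0.324, 0 → Σ = 2.4384
T = 2.4384 / 0.8635 = 2.823856… → 2.82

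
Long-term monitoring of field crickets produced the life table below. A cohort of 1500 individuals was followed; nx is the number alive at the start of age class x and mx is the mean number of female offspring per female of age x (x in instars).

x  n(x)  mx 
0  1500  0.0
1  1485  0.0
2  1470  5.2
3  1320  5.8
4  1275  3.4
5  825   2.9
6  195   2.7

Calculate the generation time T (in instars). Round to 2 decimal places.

lx = nx/n0 = nx/1500: 1, 0.99, 0.98, 0.88, 0.85, 0.55, 0.13
lx·mx: 0, 0, 5.096, 5.104, 2.89, 1.595, 0.351 → R0 = 15.036
x·lx·mx: 0, 0, 10.192, 15.312, 11.56, 7.975, 2.106 → Σ = 47.145
T = 47.145 / 15.036 = 3.135475… → 3.14

3.14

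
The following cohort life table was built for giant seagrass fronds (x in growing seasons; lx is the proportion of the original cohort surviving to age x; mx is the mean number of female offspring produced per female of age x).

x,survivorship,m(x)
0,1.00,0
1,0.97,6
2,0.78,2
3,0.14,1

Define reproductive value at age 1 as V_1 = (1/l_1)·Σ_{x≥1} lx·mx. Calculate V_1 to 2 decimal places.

lx·mx for x ≥ 1: 5.82, 1.56, 0.14 → sum = 7.52
V_1 = 7.52 / l_1 = 7.52 / 0.97 = 7.752577… → 7.75

7.75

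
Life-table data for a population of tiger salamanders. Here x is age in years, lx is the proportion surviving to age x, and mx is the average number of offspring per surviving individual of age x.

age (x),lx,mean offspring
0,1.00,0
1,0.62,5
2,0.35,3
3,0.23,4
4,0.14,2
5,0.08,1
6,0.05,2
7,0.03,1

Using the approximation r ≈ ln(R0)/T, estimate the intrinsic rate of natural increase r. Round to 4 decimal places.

0.9270

R0 = Σ lx·mx = 0 + 3.1 + 1.05 + 0.92 + 0.28 + 0.08 + 0.1 + 0.03 = 5.56
Σ x·lx·mx = 10.29; T = 10.29/5.56 = 1.85072…
r ≈ ln(R0)/T = ln(5.56)/1.85072… = 0.92699… → 0.9270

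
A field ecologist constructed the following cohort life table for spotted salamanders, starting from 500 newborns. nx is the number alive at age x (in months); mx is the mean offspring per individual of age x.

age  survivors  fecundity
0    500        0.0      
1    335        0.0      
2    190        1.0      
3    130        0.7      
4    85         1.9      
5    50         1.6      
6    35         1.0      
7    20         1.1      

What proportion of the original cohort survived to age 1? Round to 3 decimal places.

0.670

l_1 = n_1/n_0 = 335/500 = 0.67 → 0.670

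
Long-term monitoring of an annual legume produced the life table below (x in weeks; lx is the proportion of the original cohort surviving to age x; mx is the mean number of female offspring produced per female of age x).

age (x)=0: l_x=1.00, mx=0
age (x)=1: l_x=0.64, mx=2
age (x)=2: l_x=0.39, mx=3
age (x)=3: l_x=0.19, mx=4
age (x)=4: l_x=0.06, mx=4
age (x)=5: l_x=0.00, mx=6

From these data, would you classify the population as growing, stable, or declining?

R0 = Σ lx·mx = 0 + 1.28 + 1.17 + 0.76 + 0.24 + 0 = 3.45
R0 > 1, so the population is growing.

growing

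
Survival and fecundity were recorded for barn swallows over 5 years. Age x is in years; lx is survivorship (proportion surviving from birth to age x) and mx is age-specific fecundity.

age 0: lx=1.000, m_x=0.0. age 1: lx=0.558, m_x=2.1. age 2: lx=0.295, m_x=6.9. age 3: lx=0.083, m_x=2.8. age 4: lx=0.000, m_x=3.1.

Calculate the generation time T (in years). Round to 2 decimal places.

1.73

lx·mx: 0, 1.1718, 2.0355, 0.2324, 0 → R0 = 3.4397
x·lx·mx: 0, 1.1718, 4.071, 0.6972, 0 → Σ = 5.94
T = 5.94 / 3.4397 = 1.726895… → 1.73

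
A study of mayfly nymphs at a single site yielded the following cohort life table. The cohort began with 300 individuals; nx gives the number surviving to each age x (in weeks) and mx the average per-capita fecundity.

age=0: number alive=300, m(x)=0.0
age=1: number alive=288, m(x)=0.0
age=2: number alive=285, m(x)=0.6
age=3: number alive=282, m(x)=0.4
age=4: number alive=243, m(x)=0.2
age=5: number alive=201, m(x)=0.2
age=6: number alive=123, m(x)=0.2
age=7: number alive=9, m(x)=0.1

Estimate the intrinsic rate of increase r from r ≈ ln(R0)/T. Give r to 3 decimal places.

lx = nx/n0 = nx/300: 1, 0.96, 0.95, 0.94, 0.81, 0.67, 0.41, 0.03
R0 = Σ lx·mx = 0 + 0 + 0.57 + 0.376 + 0.162 + 0.134 + 0.082 + 0.003 = 1.327
Σ x·lx·mx = 4.099; T = 4.099/1.327 = 3.08892…
r ≈ ln(R0)/T = ln(1.327)/3.08892… = 0.09159… → 0.092

0.092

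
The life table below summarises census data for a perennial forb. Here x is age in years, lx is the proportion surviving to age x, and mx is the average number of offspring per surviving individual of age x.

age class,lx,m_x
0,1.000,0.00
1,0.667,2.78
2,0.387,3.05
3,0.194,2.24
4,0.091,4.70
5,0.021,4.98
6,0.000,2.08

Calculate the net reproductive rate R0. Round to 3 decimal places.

4.001

lx·mx by age: 0, 1.85426, 1.18035, 0.43456, 0.4277, 0.10458, 0
R0 = Σ lx·mx = 4.00145 → 4.001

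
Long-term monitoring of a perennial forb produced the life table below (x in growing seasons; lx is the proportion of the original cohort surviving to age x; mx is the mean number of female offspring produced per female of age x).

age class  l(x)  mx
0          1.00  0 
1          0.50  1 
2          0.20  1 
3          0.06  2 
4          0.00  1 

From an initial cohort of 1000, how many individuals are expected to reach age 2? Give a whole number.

200

Expected survivors = N0 · l_2 = 1000 × 0.20 = 200 → 200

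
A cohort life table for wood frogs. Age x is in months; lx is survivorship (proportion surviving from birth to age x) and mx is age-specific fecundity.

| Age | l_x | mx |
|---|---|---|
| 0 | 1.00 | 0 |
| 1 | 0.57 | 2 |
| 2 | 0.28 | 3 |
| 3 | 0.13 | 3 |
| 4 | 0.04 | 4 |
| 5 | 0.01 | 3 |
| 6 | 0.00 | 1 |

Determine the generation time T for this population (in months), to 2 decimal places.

1.87

lx·mx: 0, 1.14, 0.84, 0.39, 0.16, 0.03, 0 → R0 = 2.56
x·lx·mx: 0, 1.14, 1.68, 1.17, 0.64, 0.15, 0 → Σ = 4.78
T = 4.78 / 2.56 = 1.867188… → 1.87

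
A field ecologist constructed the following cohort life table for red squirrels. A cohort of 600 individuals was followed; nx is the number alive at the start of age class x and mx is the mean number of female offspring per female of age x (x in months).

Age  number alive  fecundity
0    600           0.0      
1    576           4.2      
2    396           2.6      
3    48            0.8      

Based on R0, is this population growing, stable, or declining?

growing

lx = nx/n0 = nx/600: 1, 0.96, 0.66, 0.08
R0 = Σ lx·mx = 0 + 4.032 + 1.716 + 0.064 = 5.812
R0 > 1, so the population is growing.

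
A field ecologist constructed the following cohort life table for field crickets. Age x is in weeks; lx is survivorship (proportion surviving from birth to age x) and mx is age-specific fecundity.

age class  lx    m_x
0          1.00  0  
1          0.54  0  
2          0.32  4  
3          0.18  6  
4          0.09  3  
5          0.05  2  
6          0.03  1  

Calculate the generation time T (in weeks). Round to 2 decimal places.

lx·mx: 0, 0, 1.28, 1.08, 0.27, 0.1, 0.03 → R0 = 2.76
x·lx·mx: 0, 0, 2.56, 3.24, 1.08, 0.5, 0.18 → Σ = 7.56
T = 7.56 / 2.76 = 2.73913… → 2.74

2.74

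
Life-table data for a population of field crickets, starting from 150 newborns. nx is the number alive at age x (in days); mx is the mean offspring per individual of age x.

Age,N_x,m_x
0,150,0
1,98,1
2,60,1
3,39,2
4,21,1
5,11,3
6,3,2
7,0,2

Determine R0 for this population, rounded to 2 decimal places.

1.97

lx = nx/n0 = nx/150: 1, 0.65333…, 0.4, 0.26, 0.14, 0.07333…, 0.02, 0
lx·mx by age: 0, 0.653333…, 0.4, 0.52, 0.14, 0.22…, 0.04, 0
R0 = Σ lx·mx = 1.973333… → 1.97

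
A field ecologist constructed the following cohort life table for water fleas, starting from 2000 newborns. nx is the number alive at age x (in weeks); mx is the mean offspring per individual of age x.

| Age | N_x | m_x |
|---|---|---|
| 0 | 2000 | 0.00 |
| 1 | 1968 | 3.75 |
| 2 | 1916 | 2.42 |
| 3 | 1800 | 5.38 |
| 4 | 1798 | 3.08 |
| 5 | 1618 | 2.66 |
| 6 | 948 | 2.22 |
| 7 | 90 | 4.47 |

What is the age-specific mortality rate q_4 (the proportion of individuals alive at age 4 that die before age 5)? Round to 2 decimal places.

0.10

lx = nx/n0 = nx/2000: 1, 0.984, 0.958, 0.9, 0.899, 0.809, 0.474, 0.045
q_4 = (l_4 − l_5) / l_4 = (0.899 − 0.809) / 0.899
     = 0.09 / 0.899 = 0.100111… → 0.10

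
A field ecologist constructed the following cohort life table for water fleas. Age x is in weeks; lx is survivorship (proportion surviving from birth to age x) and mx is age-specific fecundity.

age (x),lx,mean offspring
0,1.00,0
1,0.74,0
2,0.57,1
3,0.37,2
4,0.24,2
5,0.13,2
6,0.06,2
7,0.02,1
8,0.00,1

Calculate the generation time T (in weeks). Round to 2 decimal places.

lx·mx: 0, 0, 0.57, 0.74, 0.48, 0.26, 0.12, 0.02, 0 → R0 = 2.19
x·lx·mx: 0, 0, 1.14, 2.22, 1.92, 1.3, 0.72, 0.14, 0 → Σ = 7.44
T = 7.44 / 2.19 = 3.39726… → 3.40

3.40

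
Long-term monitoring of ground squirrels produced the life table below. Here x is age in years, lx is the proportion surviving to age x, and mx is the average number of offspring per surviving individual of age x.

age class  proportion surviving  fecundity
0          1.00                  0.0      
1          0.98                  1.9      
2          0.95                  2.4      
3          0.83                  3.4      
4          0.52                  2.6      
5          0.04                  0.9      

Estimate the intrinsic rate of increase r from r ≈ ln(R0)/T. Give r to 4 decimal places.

0.8658

R0 = Σ lx·mx = 0 + 1.862 + 2.28 + 2.822 + 1.352 + 0.036 = 8.352
Σ x·lx·mx = 20.476; T = 20.476/8.352 = 2.45163…
r ≈ ln(R0)/T = ln(8.352)/2.45163… = 0.865752… → 0.8658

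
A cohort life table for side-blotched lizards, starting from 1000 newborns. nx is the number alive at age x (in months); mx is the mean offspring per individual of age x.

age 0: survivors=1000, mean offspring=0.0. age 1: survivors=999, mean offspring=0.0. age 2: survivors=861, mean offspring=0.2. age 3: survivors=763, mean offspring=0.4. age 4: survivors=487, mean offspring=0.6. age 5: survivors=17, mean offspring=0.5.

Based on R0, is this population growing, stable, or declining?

declining

lx = nx/n0 = nx/1000: 1, 0.999, 0.861, 0.763, 0.487, 0.017
R0 = Σ lx·mx = 0 + 0 + 0.1722 + 0.3052 + 0.2922 + 0.0085 = 0.7781
R0 < 1, so the population is declining.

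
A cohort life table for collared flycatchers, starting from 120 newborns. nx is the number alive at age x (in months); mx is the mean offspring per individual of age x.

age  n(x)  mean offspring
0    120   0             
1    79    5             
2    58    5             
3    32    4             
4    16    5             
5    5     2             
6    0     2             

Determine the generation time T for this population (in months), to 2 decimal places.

lx = nx/n0 = nx/120: 1, 0.65833…, 0.48333…, 0.26667…, 0.13333…, 0.04167…, 0
lx·mx: 0, 3.291667…, 2.416667…, 1.066667…, 0.666667…, 0.083333…, 0 → R0 = 7.525…
x·lx·mx: 0, 3.291667…, 4.833333…, 3.2…, 2.666667…, 0.416667…, 0 → Σ = 14.408333…
T = 14.408333… / 7.525… = 1.914729… → 1.91

1.91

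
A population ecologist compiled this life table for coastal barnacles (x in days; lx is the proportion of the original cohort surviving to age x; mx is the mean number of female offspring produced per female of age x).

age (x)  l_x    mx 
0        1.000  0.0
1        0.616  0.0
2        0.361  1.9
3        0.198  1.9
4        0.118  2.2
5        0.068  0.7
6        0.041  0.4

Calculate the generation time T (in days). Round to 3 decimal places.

2.797

lx·mx: 0, 0, 0.6859, 0.3762, 0.2596, 0.0476, 0.0164 → R0 = 1.3857
x·lx·mx: 0, 0, 1.3718, 1.1286, 1.0384, 0.238, 0.0984 → Σ = 3.8752
T = 3.8752 / 1.3857 = 2.796565… → 2.797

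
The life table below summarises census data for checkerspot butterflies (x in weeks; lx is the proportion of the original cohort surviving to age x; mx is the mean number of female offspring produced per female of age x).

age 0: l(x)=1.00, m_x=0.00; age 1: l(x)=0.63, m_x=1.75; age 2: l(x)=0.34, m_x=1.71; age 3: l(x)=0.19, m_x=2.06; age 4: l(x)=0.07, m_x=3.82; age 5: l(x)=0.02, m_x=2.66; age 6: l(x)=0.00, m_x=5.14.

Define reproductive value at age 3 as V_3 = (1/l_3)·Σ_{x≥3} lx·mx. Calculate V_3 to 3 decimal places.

lx·mx for x ≥ 3: 0.3914, 0.2674, 0.0532, 0 → sum = 0.712
V_3 = 0.712 / l_3 = 0.712 / 0.19 = 3.747368… → 3.747

3.747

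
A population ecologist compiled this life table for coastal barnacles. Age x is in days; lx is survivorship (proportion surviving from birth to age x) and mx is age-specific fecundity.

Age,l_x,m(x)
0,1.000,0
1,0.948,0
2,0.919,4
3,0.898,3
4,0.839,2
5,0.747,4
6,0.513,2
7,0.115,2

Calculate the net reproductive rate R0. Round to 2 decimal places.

12.29

lx·mx by age: 0, 0, 3.676, 2.694, 1.678, 2.988, 1.026, 0.23
R0 = Σ lx·mx = 12.292 → 12.29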